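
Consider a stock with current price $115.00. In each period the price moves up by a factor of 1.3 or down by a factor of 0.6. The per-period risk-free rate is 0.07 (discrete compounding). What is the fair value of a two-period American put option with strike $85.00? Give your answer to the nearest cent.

$4.91

Risk-neutral probability p = (1 + 0.07 − 0.6)/(1.3 − 0.6) = 0.4700/0.7000 = 0.6714
Terminal stock prices: S_uu = 194.4, S_ud = 89.7, S_dd = 41.4
Terminal payoffs (K − S): max(-109.4, 0) = 0, max(-4.7, 0) = 0, max(43.6, 0) = 43.6
Node u (S = 149.5): continuation = 1/1.07·[0.6714·0.0000 + 0.3286·0.0000] = 0.0000; exercise value = 0.0000 ≤ continuation, so V_u = 0.0000
Node d (S = 69): continuation = 1/1.07·[0.6714·0.0000 + 0.3286·43.6000] = 13.3885; exercise value = 16.0000 > continuation, so V_d = 16.0000 (exercise)
Node 0 (S = 115): continuation = 1/1.07·[0.6714·0.0000 + 0.3286·16.0000] = 4.9132; exercise value = 0.0000 ≤ continuation, so V_0 = 4.9132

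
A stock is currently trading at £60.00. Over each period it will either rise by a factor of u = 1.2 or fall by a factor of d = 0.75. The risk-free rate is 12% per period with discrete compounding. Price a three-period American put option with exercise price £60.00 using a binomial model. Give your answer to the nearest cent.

£3.08

Risk-neutral probability p = (1 + 0.12 − 0.75)/(1.2 − 0.75) = 0.3700/0.4500 = 0.8222
Terminal stock prices: S_uuu = 103.7, S_uud = 64.8, S_udd = 40.5, S_ddd = 25.31
Terminal payoffs (K − S): max(-43.68, 0) = 0, max(-4.8, 0) = 0, max(19.5, 0) = 19.5, max(34.69, 0) = 34.69
Node uu (S = 86.4): continuation = 1/1.12·[0.8222·0.0000 + 0.1778·0.0000] = 0.0000; exercise value = 0.0000 ≤ continuation, so V_uu = 0.0000
Node ud (S = 54): continuation = 1/1.12·[0.8222·0.0000 + 0.1778·19.5000] = 3.0952; exercise value = 6.0000 > continuation, so V_ud = 6.0000 (exercise)
Node dd (S = 33.75): continuation = 1/1.12·[0.8222·19.5000 + 0.1778·34.6875] = 19.8214; exercise value = 26.2500 > continuation, so V_dd = 26.2500 (exercise)
Node u (S = 72): continuation = 1/1.12·[0.8222·0.0000 + 0.1778·6.0000] = 0.9524; exercise value = 0.0000 ≤ continuation, so V_u = 0.9524
Node d (S = 45): continuation = 1/1.12·[0.8222·6.0000 + 0.1778·26.2500] = 8.5714; exercise value = 15.0000 > continuation, so V_d = 15.0000 (exercise)
Node 0 (S = 60): continuation = 1/1.12·[0.8222·0.9524 + 0.1778·15.0000] = 3.0801; exercise value = 0.0000 ≤ continuation, so V_0 = 3.0801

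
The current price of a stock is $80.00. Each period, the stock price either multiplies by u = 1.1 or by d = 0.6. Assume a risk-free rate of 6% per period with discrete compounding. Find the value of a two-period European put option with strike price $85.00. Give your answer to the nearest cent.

$4.54

Risk-neutral probability p = (1 + 0.06 − 0.6)/(1.1 − 0.6) = 0.4600/0.5000 = 0.9200
Terminal stock prices: S_uu = 96.8, S_ud = 52.8, S_dd = 28.8
Terminal payoffs (K − S): max(-11.8, 0) = 0, max(32.2, 0) = 32.2, max(56.2, 0) = 56.2
Node u (S = 88): V_u = 1/1.06·[0.9200·0.0000 + 0.0800·32.2000] = 2.4302
Node d (S = 48): V_d = 1/1.06·[0.9200·32.2000 + 0.0800·56.2000] = 32.1887
Node 0 (S = 80): V_0 = 1/1.06·[0.9200·2.4302 + 0.0800·32.1887] = 4.5386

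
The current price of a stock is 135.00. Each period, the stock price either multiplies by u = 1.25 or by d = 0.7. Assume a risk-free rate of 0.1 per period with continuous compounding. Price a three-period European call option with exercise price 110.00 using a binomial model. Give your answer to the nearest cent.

57.47

Risk-neutral probability p = (e^0.1 − 0.7)/(1.25 − 0.7) = 0.4052/0.5500 = 0.7367
Terminal stock prices: S_uuu = 263.7, S_uud = 147.7, S_udd = 82.69, S_ddd = 46.3
Terminal payoffs (S − K): max(153.7, 0) = 153.7, max(37.66, 0) = 37.66, max(-27.31, 0) = 0, max(-63.7, 0) = 0
Node uu (S = 210.9): V_uu = e^(−0.1)·[0.7367·153.6719 + 0.2633·37.6562] = 111.4054
Node ud (S = 118.1): V_ud = e^(−0.1)·[0.7367·37.6562 + 0.2633·0.0000] = 25.1005
Node dd (S = 66.15): V_dd = e^(−0.1)·[0.7367·0.0000 + 0.2633·0.0000] = 0.0000
Node u (S = 168.8): V_u = e^(−0.1)·[0.7367·111.4054 + 0.2633·25.1005] = 80.2402
Node d (S = 94.5): V_d = e^(−0.1)·[0.7367·25.1005 + 0.2633·0.0000] = 16.7313
Node 0 (S = 135): V_0 = e^(−0.1)·[0.7367·80.2402 + 0.2633·16.7313] = 57.4723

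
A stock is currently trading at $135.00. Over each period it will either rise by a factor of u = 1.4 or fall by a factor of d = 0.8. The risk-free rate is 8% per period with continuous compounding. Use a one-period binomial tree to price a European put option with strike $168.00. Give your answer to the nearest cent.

Risk-neutral probability p = (e^0.08 − 0.8)/(1.4 − 0.8) = 0.2833/0.6000 = 0.4721
Terminal stock prices: S_u = 189, S_d = 108
Terminal payoffs (K − S): max(-21, 0) = 0, max(60, 0) = 60
Node 0 (S = 135): V_0 = e^(−0.08)·[0.4721·0.0000 + 0.5279·60.0000] = 29.2363

$29.24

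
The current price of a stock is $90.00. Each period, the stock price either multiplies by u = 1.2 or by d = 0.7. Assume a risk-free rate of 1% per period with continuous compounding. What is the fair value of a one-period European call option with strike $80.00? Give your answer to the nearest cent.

$17.19

Risk-neutral probability p = (e^0.01 − 0.7)/(1.2 − 0.7) = 0.3101/0.5000 = 0.6201
Terminal stock prices: S_u = 108, S_d = 63
Terminal payoffs (S − K): max(28, 0) = 28, max(-17, 0) = 0
Node 0 (S = 90): V_0 = e^(−0.01)·[0.6201·28.0000 + 0.3799·0.0000] = 17.1900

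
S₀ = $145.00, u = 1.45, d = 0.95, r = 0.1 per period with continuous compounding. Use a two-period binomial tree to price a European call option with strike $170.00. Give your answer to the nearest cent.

Risk-neutral probability p = (e^0.1 − 0.95)/(1.45 − 0.95) = 0.1552/0.5000 = 0.3103
Terminal stock prices: S_uu = 304.9, S_ud = 199.7, S_dd = 130.9
Terminal payoffs (S − K): max(134.9, 0) = 134.9, max(29.74, 0) = 29.74, max(-39.14, 0) = 0
Node u (S = 210.2): V_u = e^(−0.1)·[0.3103·134.8625 + 0.6897·29.7375] = 56.4276
Node d (S = 137.8): V_d = e^(−0.1)·[0.3103·29.7375 + 0.6897·0.0000] = 8.3506
Node 0 (S = 145): V_0 = e^(−0.1)·[0.3103·56.4276 + 0.6897·8.3506] = 21.0564

$21.06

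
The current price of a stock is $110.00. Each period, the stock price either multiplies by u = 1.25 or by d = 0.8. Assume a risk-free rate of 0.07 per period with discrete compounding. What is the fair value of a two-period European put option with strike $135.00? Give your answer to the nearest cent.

Risk-neutral probability p = (1 + 0.07 − 0.8)/(1.25 − 0.8) = 0.2700/0.4500 = 0.6000
Terminal stock prices: S_uu = 171.9, S_ud = 110, S_dd = 70.4
Terminal payoffs (K − S): max(-36.88, 0) = 0, max(25, 0) = 25, max(64.6, 0) = 64.6
Node u (S = 137.5): V_u = 1/1.07·[0.6000·0.0000 + 0.4000·25.0000] = 9.3458
Node d (S = 88): V_d = 1/1.07·[0.6000·25.0000 + 0.4000·64.6000] = 38.1682
Node 0 (S = 110): V_0 = 1/1.07·[0.6000·9.3458 + 0.4000·38.1682] = 19.5091

$19.51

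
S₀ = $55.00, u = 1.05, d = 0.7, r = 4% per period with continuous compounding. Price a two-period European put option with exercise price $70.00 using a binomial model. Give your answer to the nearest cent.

Risk-neutral probability p = (e^0.04 − 0.7)/(1.05 − 0.7) = 0.3408/0.3500 = 0.9737
Terminal stock prices: S_uu = 60.64, S_ud = 40.42, S_dd = 26.95
Terminal payoffs (K − S): max(9.362, 0) = 9.362, max(29.58, 0) = 29.58, max(43.05, 0) = 43.05
Node u (S = 57.75): V_u = e^(−0.04)·[0.9737·9.3625 + 0.0263·29.5750] = 9.5053
Node d (S = 38.5): V_d = e^(−0.04)·[0.9737·29.5750 + 0.0263·43.0500] = 28.7553
Node 0 (S = 55): V_0 = e^(−0.04)·[0.9737·9.5053 + 0.0263·28.7553] = 9.6181

$9.62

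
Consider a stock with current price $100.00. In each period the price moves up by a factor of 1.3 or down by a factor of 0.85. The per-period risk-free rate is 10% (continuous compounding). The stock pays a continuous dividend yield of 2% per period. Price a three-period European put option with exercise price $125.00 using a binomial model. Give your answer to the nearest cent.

Per-period risk-free factor R = e^0.1 = 1.1052; dividend-adjusted growth = e^(0.1−0.02) = 1.0833.
Risk-neutral probability p = (1.0833 − 0.85)/(1.3 − 0.85) = 0.2333/0.4500 = 0.5184
Terminal stock prices: S_uuu = 219.7, S_uud = 143.7, S_udd = 93.92, S_ddd = 61.41
Terminal payoffs (K − S): max(-94.7, 0) = 0, max(-18.65, 0) = 0, max(31.08, 0) = 31.08, max(63.59, 0) = 63.59
Node uu (S = 169): V_uu = e^(−0.1)·[0.5184·0.0000 + 0.4816·0.0000] = 0.0000
Node ud (S = 110.5): V_ud = e^(−0.1)·[0.5184·0.0000 + 0.4816·31.0750] = 13.5411
Node dd (S = 72.25): V_dd = e^(−0.1)·[0.5184·31.0750 + 0.4816·63.5875] = 42.2853
Node u (S = 130): V_u = e^(−0.1)·[0.5184·0.0000 + 0.4816·13.5411] = 5.9006
Node d (S = 85): V_d = e^(−0.1)·[0.5184·13.5411 + 0.4816·42.2853] = 24.7779
Node 0 (S = 100): V_0 = e^(−0.1)·[0.5184·5.9006 + 0.4816·24.7779] = 13.5650

$13.56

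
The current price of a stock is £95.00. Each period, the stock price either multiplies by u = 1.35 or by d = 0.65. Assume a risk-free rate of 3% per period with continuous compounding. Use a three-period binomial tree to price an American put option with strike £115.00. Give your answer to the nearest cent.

£31.29

Risk-neutral probability p = (e^0.03 − 0.65)/(1.35 − 0.65) = 0.3805/0.7000 = 0.5435
Terminal stock prices: S_uuu = 233.7, S_uud = 112.5, S_udd = 54.19, S_ddd = 26.09
Terminal payoffs (K − S): max(-118.7, 0) = 0, max(2.461, 0) = 2.461, max(60.81, 0) = 60.81, max(88.91, 0) = 88.91
Node uu (S = 173.1): continuation = e^(−0.03)·[0.5435·0.0000 + 0.4565·2.4606] = 1.0901; exercise value = 0.0000 ≤ continuation, so V_uu = 1.0901
Node ud (S = 83.36): continuation = e^(−0.03)·[0.5435·2.4606 + 0.4565·60.8144] = 28.2387; exercise value = 31.6375 > continuation, so V_ud = 31.6375 (exercise)
Node dd (S = 40.14): continuation = e^(−0.03)·[0.5435·60.8144 + 0.4565·88.9106] = 71.4637; exercise value = 74.8625 > continuation, so V_dd = 74.8625 (exercise)
Node u (S = 128.2): continuation = e^(−0.03)·[0.5435·1.0901 + 0.4565·31.6375] = 14.5904; exercise value = 0.0000 ≤ continuation, so V_u = 14.5904
Node d (S = 61.75): continuation = e^(−0.03)·[0.5435·31.6375 + 0.4565·74.8625] = 49.8512; exercise value = 53.2500 > continuation, so V_d = 53.2500 (exercise)
Node 0 (S = 95): continuation = e^(−0.03)·[0.5435·14.5904 + 0.4565·53.2500] = 31.2855; exercise value = 20.0000 ≤ continuation, so V_0 = 31.2855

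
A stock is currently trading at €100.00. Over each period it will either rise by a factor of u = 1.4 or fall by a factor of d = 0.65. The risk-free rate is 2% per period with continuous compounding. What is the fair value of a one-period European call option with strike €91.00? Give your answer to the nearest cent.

€23.71

Risk-neutral probability p = (e^0.02 − 0.65)/(1.4 − 0.65) = 0.3702/0.7500 = 0.4936
Terminal stock prices: S_u = 140, S_d = 65
Terminal payoffs (S − K): max(49, 0) = 49, max(-26, 0) = 0
Node 0 (S = 100): V_0 = e^(−0.02)·[0.4936·49.0000 + 0.5064·0.0000] = 23.7076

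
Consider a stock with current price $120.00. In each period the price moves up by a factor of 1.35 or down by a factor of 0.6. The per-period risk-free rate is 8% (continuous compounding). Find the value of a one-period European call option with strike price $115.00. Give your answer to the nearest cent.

Risk-neutral probability p = (e^0.08 − 0.6)/(1.35 − 0.6) = 0.4833/0.7500 = 0.6444
Terminal stock prices: S_u = 162, S_d = 72
Terminal payoffs (S − K): max(47, 0) = 47, max(-43, 0) = 0
Node 0 (S = 120): V_0 = e^(−0.08)·[0.6444·47.0000 + 0.3556·0.0000] = 27.9575

$27.96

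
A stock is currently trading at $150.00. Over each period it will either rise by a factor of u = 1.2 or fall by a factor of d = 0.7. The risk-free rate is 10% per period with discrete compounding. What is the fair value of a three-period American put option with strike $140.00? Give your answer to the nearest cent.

$8.21

Risk-neutral probability p = (1 + 0.1 − 0.7)/(1.2 − 0.7) = 0.4000/0.5000 = 0.8000
Terminal stock prices: S_uuu = 259.2, S_uud = 151.2, S_udd = 88.2, S_ddd = 51.45
Terminal payoffs (K − S): max(-119.2, 0) = 0, max(-11.2, 0) = 0, max(51.8, 0) = 51.8, max(88.55, 0) = 88.55
Node uu (S = 216): continuation = 1/1.1·[0.8000·0.0000 + 0.2000·0.0000] = 0.0000; exercise value = 0.0000 ≤ continuation, so V_uu = 0.0000
Node ud (S = 126): continuation = 1/1.1·[0.8000·0.0000 + 0.2000·51.8000] = 9.4182; exercise value = 14.0000 > continuation, so V_ud = 14.0000 (exercise)
Node dd (S = 73.5): continuation = 1/1.1·[0.8000·51.8000 + 0.2000·88.5500] = 53.7727; exercise value = 66.5000 > continuation, so V_dd = 66.5000 (exercise)
Node u (S = 180): continuation = 1/1.1·[0.8000·0.0000 + 0.2000·14.0000] = 2.5455; exercise value = 0.0000 ≤ continuation, so V_u = 2.5455
Node d (S = 105): continuation = 1/1.1·[0.8000·14.0000 + 0.2000·66.5000] = 22.2727; exercise value = 35.0000 > continuation, so V_d = 35.0000 (exercise)
Node 0 (S = 150): continuation = 1/1.1·[0.8000·2.5455 + 0.2000·35.0000] = 8.2149; exercise value = 0.0000 ≤ continuation, so V_0 = 8.2149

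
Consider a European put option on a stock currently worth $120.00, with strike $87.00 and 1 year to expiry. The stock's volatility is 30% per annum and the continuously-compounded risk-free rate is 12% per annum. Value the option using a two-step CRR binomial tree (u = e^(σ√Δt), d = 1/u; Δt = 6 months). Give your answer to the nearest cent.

CRR parameters: u = e^(σ√Δt) = e^(0.3·√0.5) = 1.2363, d = 1/u = 0.8089
Per-period rate: rΔt = 0.12·0.5 = 0.06, so R = e^0.06 = 1.0618
Risk-neutral probability p = (e^0.06 − 0.8089)/(1.2363 − 0.8089) = 0.2530/0.4275 = 0.5918
Terminal stock prices: S_uu = 183.4, S_ud = 120, S_dd = 78.51
Terminal payoffs (K − S): max(-96.42, 0) = 0, max(-33, 0) = 0, max(8.49, 0) = 8.49
Node u (S = 148.4): V_u = e^(−0.06)·[0.5918·0.0000 + 0.4082·0.0000] = 0.0000
Node d (S = 97.06): V_d = e^(−0.06)·[0.5918·0.0000 + 0.4082·8.4899] = 3.2635
Node 0 (S = 120): V_0 = e^(−0.06)·[0.5918·0.0000 + 0.4082·3.2635] = 1.2545

$1.25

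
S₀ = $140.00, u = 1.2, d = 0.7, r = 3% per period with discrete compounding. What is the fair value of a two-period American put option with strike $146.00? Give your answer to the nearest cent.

Risk-neutral probability p = (1 + 0.03 − 0.7)/(1.2 − 0.7) = 0.3300/0.5000 = 0.6600
Terminal stock prices: S_uu = 201.6, S_ud = 117.6, S_dd = 68.6
Terminal payoffs (K − S): max(-55.6, 0) = 0, max(28.4, 0) = 28.4, max(77.4, 0) = 77.4
Node u (S = 168): continuation = 1/1.03·[0.6600·0.0000 + 0.3400·28.4000] = 9.3748; exercise value = 0.0000 ≤ continuation, so V_u = 9.3748
Node d (S = 98): continuation = 1/1.03·[0.6600·28.4000 + 0.3400·77.4000] = 43.7476; exercise value = 48.0000 > continuation, so V_d = 48.0000 (exercise)
Node 0 (S = 140): continuation = 1/1.03·[0.6600·9.3748 + 0.3400·48.0000] = 21.8518; exercise value = 6.0000 ≤ continuation, so V_0 = 21.8518

$21.85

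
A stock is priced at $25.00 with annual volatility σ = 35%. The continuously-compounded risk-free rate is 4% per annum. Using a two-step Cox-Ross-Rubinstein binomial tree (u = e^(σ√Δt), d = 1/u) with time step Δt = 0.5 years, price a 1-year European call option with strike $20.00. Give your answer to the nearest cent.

CRR parameters: u = e^(σ√Δt) = e^(0.35·√0.5) = 1.2808, d = 1/u = 0.7808
Per-period rate: rΔt = 0.04·0.5 = 0.02, so R = e^0.02 = 1.0202
Risk-neutral probability p = (e^0.02 − 0.7808)/(1.2808 − 0.7808) = 0.2394/0.5000 = 0.4788
Terminal stock prices: S_uu = 41.01, S_ud = 25, S_dd = 15.24
Terminal payoffs (S − K): max(21.01, 0) = 21.01, max(5, 0) = 5, max(-4.76, 0) = 0
Node u (S = 32.02): V_u = e^(−0.02)·[0.4788·21.0114 + 0.5212·5.0000] = 12.4161
Node d (S = 19.52): V_d = e^(−0.02)·[0.4788·5.0000 + 0.5212·0.0000] = 2.3468
Node 0 (S = 25): V_0 = e^(−0.02)·[0.4788·12.4161 + 0.5212·2.3468] = 7.0265

$7.03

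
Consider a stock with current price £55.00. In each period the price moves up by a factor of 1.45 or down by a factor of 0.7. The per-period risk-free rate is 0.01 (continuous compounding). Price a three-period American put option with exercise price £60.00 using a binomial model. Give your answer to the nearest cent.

£16.92

Risk-neutral probability p = (e^0.01 − 0.7)/(1.45 − 0.7) = 0.3101/0.7500 = 0.4134
Terminal stock prices: S_uuu = 167.7, S_uud = 80.95, S_udd = 39.08, S_ddd = 18.86
Terminal payoffs (K − S): max(-107.7, 0) = 0, max(-20.95, 0) = 0, max(20.92, 0) = 20.92, max(41.14, 0) = 41.14
Node uu (S = 115.6): continuation = e^(−0.01)·[0.4134·0.0000 + 0.5866·0.0000] = 0.0000; exercise value = 0.0000 ≤ continuation, so V_uu = 0.0000
Node ud (S = 55.82): continuation = e^(−0.01)·[0.4134·0.0000 + 0.5866·20.9225] = 12.1510; exercise value = 4.1750 ≤ continuation, so V_ud = 12.1510
Node dd (S = 26.95): continuation = e^(−0.01)·[0.4134·20.9225 + 0.5866·41.1350] = 32.4530; exercise value = 33.0500 > continuation, so V_dd = 33.0500 (exercise)
Node u (S = 79.75): continuation = e^(−0.01)·[0.4134·0.0000 + 0.5866·12.1510] = 7.0569; exercise value = 0.0000 ≤ continuation, so V_u = 7.0569
Node d (S = 38.5): continuation = e^(−0.01)·[0.4134·12.1510 + 0.5866·33.0500] = 24.1675; exercise value = 21.5000 ≤ continuation, so V_d = 24.1675
Node 0 (S = 55): continuation = e^(−0.01)·[0.4134·7.0569 + 0.5866·24.1675] = 16.9239; exercise value = 5.0000 ≤ continuation, so V_0 = 16.9239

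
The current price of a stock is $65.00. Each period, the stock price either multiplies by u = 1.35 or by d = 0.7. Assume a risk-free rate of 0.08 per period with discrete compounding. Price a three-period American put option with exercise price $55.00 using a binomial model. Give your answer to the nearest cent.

$5.35

Risk-neutral probability p = (1 + 0.08 − 0.7)/(1.35 − 0.7) = 0.3800/0.6500 = 0.5846
Terminal stock prices: S_uuu = 159.9, S_uud = 82.92, S_udd = 43, S_ddd = 22.29
Terminal payoffs (K − S): max(-104.9, 0) = 0, max(-27.92, 0) = 0, max(12, 0) = 12, max(32.71, 0) = 32.71
Node uu (S = 118.5): continuation = 1/1.08·[0.5846·0.0000 + 0.4154·0.0000] = 0.0000; exercise value = 0.0000 ≤ continuation, so V_uu = 0.0000
Node ud (S = 61.42): continuation = 1/1.08·[0.5846·0.0000 + 0.4154·12.0025] = 4.6163; exercise value = 0.0000 ≤ continuation, so V_ud = 4.6163
Node dd (S = 31.85): continuation = 1/1.08·[0.5846·12.0025 + 0.4154·32.7050] = 19.0759; exercise value = 23.1500 > continuation, so V_dd = 23.1500 (exercise)
Node u (S = 87.75): continuation = 1/1.08·[0.5846·0.0000 + 0.4154·4.6163] = 1.7755; exercise value = 0.0000 ≤ continuation, so V_u = 1.7755
Node d (S = 45.5): continuation = 1/1.08·[0.5846·4.6163 + 0.4154·23.1500] = 11.4027; exercise value = 9.5000 ≤ continuation, so V_d = 11.4027
Node 0 (S = 65): continuation = 1/1.08·[0.5846·1.7755 + 0.4154·11.4027] = 5.3468; exercise value = 0.0000 ≤ continuation, so V_0 = 5.3468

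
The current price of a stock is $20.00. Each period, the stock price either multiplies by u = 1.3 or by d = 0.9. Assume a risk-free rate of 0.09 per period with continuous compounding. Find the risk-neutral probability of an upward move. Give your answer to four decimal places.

p = 0.4854

Risk-neutral probability p = (e^0.09 − 0.9)/(1.3 − 0.9) = 0.1942/0.4000 = 0.4854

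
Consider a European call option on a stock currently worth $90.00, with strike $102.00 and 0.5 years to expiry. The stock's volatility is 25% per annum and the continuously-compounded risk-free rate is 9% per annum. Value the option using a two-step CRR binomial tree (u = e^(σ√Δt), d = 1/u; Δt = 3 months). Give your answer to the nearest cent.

$4.06

CRR parameters: u = e^(σ√Δt) = e^(0.25·√0.25) = 1.1331, d = 1/u = 0.8825
Per-period rate: rΔt = 0.09·0.25 = 0.0225, so R = e^0.0225 = 1.0228
Risk-neutral probability p = (e^0.0225 − 0.8825)/(1.1331 − 0.8825) = 0.1403/0.2507 = 0.5596
Terminal stock prices: S_uu = 115.6, S_ud = 90, S_dd = 70.09
Terminal payoffs (S − K): max(13.56, 0) = 13.56, max(-12, 0) = 0, max(-31.91, 0) = 0
Node u (S = 102): V_u = e^(−0.0225)·[0.5596·13.5623 + 0.4404·0.0000] = 7.4203
Node d (S = 79.42): V_d = e^(−0.0225)·[0.5596·0.0000 + 0.4404·0.0000] = 0.0000
Node 0 (S = 90): V_0 = e^(−0.0225)·[0.5596·7.4203 + 0.4404·0.0000] = 4.0598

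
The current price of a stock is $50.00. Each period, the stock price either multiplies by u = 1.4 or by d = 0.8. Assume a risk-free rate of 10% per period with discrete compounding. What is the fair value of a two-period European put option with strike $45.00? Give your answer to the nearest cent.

$2.69

Risk-neutral probability p = (1 + 0.1 − 0.8)/(1.4 − 0.8) = 0.3000/0.6000 = 0.5000
Terminal stock prices: S_uu = 98, S_ud = 56, S_dd = 32
Terminal payoffs (K − S): max(-53, 0) = 0, max(-11, 0) = 0, max(13, 0) = 13
Node u (S = 70): V_u = 1/1.1·[0.5000·0.0000 + 0.5000·0.0000] = 0.0000
Node d (S = 40): V_d = 1/1.1·[0.5000·0.0000 + 0.5000·13.0000] = 5.9091
Node 0 (S = 50): V_0 = 1/1.1·[0.5000·0.0000 + 0.5000·5.9091] = 2.6860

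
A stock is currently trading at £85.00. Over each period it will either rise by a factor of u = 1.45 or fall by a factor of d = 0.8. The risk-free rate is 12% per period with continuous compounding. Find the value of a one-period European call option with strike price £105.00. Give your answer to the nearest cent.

£8.16

Risk-neutral probability p = (e^0.12 − 0.8)/(1.45 − 0.8) = 0.3275/0.6500 = 0.5038
Terminal stock prices: S_u = 123.2, S_d = 68
Terminal payoffs (S − K): max(18.25, 0) = 18.25, max(-37, 0) = 0
Node 0 (S = 85): V_0 = e^(−0.12)·[0.5038·18.2500 + 0.4962·0.0000] = 8.1553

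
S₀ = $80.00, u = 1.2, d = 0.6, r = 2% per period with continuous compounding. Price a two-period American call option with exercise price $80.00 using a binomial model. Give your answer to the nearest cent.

$16.59

Risk-neutral probability p = (e^0.02 − 0.6)/(1.2 − 0.6) = 0.4202/0.6000 = 0.7003
Terminal stock prices: S_uu = 115.2, S_ud = 57.6, S_dd = 28.8
Terminal payoffs (S − K): max(35.2, 0) = 35.2, max(-22.4, 0) = 0, max(-51.2, 0) = 0
Node u (S = 96): continuation = e^(−0.02)·[0.7003·35.2000 + 0.2997·0.0000] = 24.1637; exercise value = 16.0000 ≤ continuation, so V_u = 24.1637
Node d (S = 48): continuation = e^(−0.02)·[0.7003·0.0000 + 0.2997·0.0000] = 0.0000; exercise value = 0.0000 ≤ continuation, so V_d = 0.0000
Node 0 (S = 80): continuation = e^(−0.02)·[0.7003·24.1637 + 0.2997·0.0000] = 16.5876; exercise value = 0.0000 ≤ continuation, so V_0 = 16.5876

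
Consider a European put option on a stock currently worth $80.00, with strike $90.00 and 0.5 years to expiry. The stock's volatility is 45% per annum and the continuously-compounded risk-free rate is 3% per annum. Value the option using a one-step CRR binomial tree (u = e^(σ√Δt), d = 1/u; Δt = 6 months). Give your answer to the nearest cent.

$17.40

CRR parameters: u = e^(σ√Δt) = e^(0.45·√0.5) = 1.3746, d = 1/u = 0.7275
Per-period rate: rΔt = 0.03·0.5 = 0.015, so R = e^0.015 = 1.0151
Risk-neutral probability p = (e^0.015 − 0.7275)/(1.3746 − 0.7275) = 0.2877/0.6472 = 0.4445
Terminal stock prices: S_u = 110, S_d = 58.2
Terminal payoffs (K − S): max(-19.97, 0) = 0, max(31.8, 0) = 31.8
Node 0 (S = 80): V_0 = e^(−0.015)·[0.4445·0.0000 + 0.5555·31.8033] = 17.4048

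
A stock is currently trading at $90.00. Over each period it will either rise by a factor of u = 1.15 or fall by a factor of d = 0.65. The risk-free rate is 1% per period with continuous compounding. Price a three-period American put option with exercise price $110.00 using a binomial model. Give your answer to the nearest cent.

$27.31

Risk-neutral probability p = (e^0.01 − 0.65)/(1.15 − 0.65) = 0.3601/0.5000 = 0.7201
Terminal stock prices: S_uuu = 136.9, S_uud = 77.37, S_udd = 43.73, S_ddd = 24.72
Terminal payoffs (K − S): max(-26.88, 0) = 0, max(32.63, 0) = 32.63, max(66.27, 0) = 66.27, max(85.28, 0) = 85.28
Node uu (S = 119): continuation = e^(−0.01)·[0.7201·0.0000 + 0.2799·32.6338] = 9.0433; exercise value = 0.0000 ≤ continuation, so V_uu = 9.0433
Node ud (S = 67.27): continuation = e^(−0.01)·[0.7201·32.6338 + 0.2799·66.2713] = 41.6305; exercise value = 42.7250 > continuation, so V_ud = 42.7250 (exercise)
Node dd (S = 38.03): continuation = e^(−0.01)·[0.7201·66.2713 + 0.2799·85.2837] = 70.8805; exercise value = 71.9750 > continuation, so V_dd = 71.9750 (exercise)
Node u (S = 103.5): continuation = e^(−0.01)·[0.7201·9.0433 + 0.2799·42.7250] = 18.2870; exercise value = 6.5000 ≤ continuation, so V_u = 18.2870
Node d (S = 58.5): continuation = e^(−0.01)·[0.7201·42.7250 + 0.2799·71.9750] = 50.4055; exercise value = 51.5000 > continuation, so V_d = 51.5000 (exercise)
Node 0 (S = 90): continuation = e^(−0.01)·[0.7201·18.2870 + 0.2799·51.5000] = 27.3089; exercise value = 20.0000 ≤ continuation, so V_0 = 27.3089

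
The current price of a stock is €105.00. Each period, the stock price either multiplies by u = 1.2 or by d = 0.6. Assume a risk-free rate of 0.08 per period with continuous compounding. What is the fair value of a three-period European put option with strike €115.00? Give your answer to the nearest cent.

€12.77

Risk-neutral probability p = (e^0.08 − 0.6)/(1.2 − 0.6) = 0.4833/0.6000 = 0.8055
Terminal stock prices: S_uuu = 181.4, S_uud = 90.72, S_udd = 45.36, S_ddd = 22.68
Terminal payoffs (K − S): max(-66.44, 0) = 0, max(24.28, 0) = 24.28, max(69.64, 0) = 69.64, max(92.32, 0) = 92.32
Node uu (S = 151.2): V_uu = e^(−0.08)·[0.8055·0.0000 + 0.1945·24.2800] = 4.3599
Node ud (S = 75.6): V_ud = e^(−0.08)·[0.8055·24.2800 + 0.1945·69.6400] = 30.5584
Node dd (S = 37.8): V_dd = e^(−0.08)·[0.8055·69.6400 + 0.1945·92.3200] = 68.3584
Node u (S = 126): V_u = e^(−0.08)·[0.8055·4.3599 + 0.1945·30.5584] = 8.7290
Node d (S = 63): V_d = e^(−0.08)·[0.8055·30.5584 + 0.1945·68.3584] = 34.9965
Node 0 (S = 105): V_0 = e^(−0.08)·[0.8055·8.7290 + 0.1945·34.9965] = 12.7747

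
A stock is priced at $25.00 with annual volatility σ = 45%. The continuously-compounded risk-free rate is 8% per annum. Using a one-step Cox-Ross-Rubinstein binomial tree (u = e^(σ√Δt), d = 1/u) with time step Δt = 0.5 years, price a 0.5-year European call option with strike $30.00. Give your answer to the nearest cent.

$2.03

CRR parameters: u = e^(σ√Δt) = e^(0.45·√0.5) = 1.3746, d = 1/u = 0.7275
Per-period rate: rΔt = 0.08·0.5 = 0.04, so R = e^0.04 = 1.0408
Risk-neutral probability p = (e^0.04 − 0.7275)/(1.3746 − 0.7275) = 0.3134/0.6472 = 0.4842
Terminal stock prices: S_u = 34.37, S_d = 18.19
Terminal payoffs (S − K): max(4.366, 0) = 4.366, max(-11.81, 0) = 0
Node 0 (S = 25): V_0 = e^(−0.04)·[0.4842·4.3662 + 0.5158·0.0000] = 2.0311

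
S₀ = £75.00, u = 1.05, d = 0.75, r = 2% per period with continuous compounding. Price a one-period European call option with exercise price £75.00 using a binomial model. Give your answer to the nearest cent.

£3.31

Risk-neutral probability p = (e^0.02 − 0.75)/(1.05 − 0.75) = 0.2702/0.3000 = 0.9007
Terminal stock prices: S_u = 78.75, S_d = 56.25
Terminal payoffs (S − K): max(3.75, 0) = 3.75, max(-18.75, 0) = 0
Node 0 (S = 75): V_0 = e^(−0.02)·[0.9007·3.7500 + 0.0993·0.0000] = 3.3106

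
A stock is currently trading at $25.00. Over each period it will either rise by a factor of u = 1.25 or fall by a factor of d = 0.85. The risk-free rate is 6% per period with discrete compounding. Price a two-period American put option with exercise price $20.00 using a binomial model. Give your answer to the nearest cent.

$0.39

Risk-neutral probability p = (1 + 0.06 − 0.85)/(1.25 − 0.85) = 0.2100/0.4000 = 0.5250
Terminal stock prices: S_uu = 39.06, S_ud = 26.56, S_dd = 18.06
Terminal payoffs (K − S): max(-19.06, 0) = 0, max(-6.562, 0) = 0, max(1.938, 0) = 1.938
Node u (S = 31.25): continuation = 1/1.06·[0.5250·0.0000 + 0.4750·0.0000] = 0.0000; exercise value = 0.0000 ≤ continuation, so V_u = 0.0000
Node d (S = 21.25): continuation = 1/1.06·[0.5250·0.0000 + 0.4750·1.9375] = 0.8682; exercise value = 0.0000 ≤ continuation, so V_d = 0.8682
Node 0 (S = 25): continuation = 1/1.06·[0.5250·0.0000 + 0.4750·0.8682] = 0.3891; exercise value = 0.0000 ≤ continuation, so V_0 = 0.3891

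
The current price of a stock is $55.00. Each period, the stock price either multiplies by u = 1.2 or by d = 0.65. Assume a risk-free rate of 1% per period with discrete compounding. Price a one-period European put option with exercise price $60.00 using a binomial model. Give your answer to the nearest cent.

Risk-neutral probability p = (1 + 0.01 − 0.65)/(1.2 − 0.65) = 0.3600/0.5500 = 0.6545
Terminal stock prices: S_u = 66, S_d = 35.75
Terminal payoffs (K − S): max(-6, 0) = 0, max(24.25, 0) = 24.25
Node 0 (S = 55): V_0 = 1/1.01·[0.6545·0.0000 + 0.3455·24.2500] = 8.2943

$8.29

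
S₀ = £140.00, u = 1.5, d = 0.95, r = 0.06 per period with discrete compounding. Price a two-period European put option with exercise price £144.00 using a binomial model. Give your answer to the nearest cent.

£10.05

Risk-neutral probability p = (1 + 0.06 − 0.95)/(1.5 − 0.95) = 0.1100/0.5500 = 0.2000
Terminal stock prices: S_uu = 315, S_ud = 199.5, S_dd = 126.3
Terminal payoffs (K − S): max(-171, 0) = 0, max(-55.5, 0) = 0, max(17.65, 0) = 17.65
Node u (S = 210): V_u = 1/1.06·[0.2000·0.0000 + 0.8000·0.0000] = 0.0000
Node d (S = 133): V_d = 1/1.06·[0.2000·0.0000 + 0.8000·17.6500] = 13.3208
Node 0 (S = 140): V_0 = 1/1.06·[0.2000·0.0000 + 0.8000·13.3208] = 10.0534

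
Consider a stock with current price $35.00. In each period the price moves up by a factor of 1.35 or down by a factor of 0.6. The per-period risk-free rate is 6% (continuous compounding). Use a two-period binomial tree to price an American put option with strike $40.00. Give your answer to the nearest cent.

Risk-neutral probability p = (e^0.06 − 0.6)/(1.35 − 0.6) = 0.4618/0.7500 = 0.6158
Terminal stock prices: S_uu = 63.79, S_ud = 28.35, S_dd = 12.6
Terminal payoffs (K − S): max(-23.79, 0) = 0, max(11.65, 0) = 11.65, max(27.4, 0) = 27.4
Node u (S = 47.25): continuation = e^(−0.06)·[0.6158·0.0000 + 0.3842·11.6500] = 4.2155; exercise value = 0.0000 ≤ continuation, so V_u = 4.2155
Node d (S = 21): continuation = e^(−0.06)·[0.6158·11.6500 + 0.3842·27.4000] = 16.6706; exercise value = 19.0000 > continuation, so V_d = 19.0000 (exercise)
Node 0 (S = 35): continuation = e^(−0.06)·[0.6158·4.2155 + 0.3842·19.0000] = 9.3197; exercise value = 5.0000 ≤ continuation, so V_0 = 9.3197

$9.32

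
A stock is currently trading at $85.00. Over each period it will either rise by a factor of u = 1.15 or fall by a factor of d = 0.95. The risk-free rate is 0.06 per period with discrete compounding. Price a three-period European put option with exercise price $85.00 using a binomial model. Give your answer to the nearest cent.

Risk-neutral probability p = (1 + 0.06 − 0.95)/(1.15 − 0.95) = 0.1100/0.2000 = 0.5500
Terminal stock prices: S_uuu = 129.3, S_uud = 106.8, S_udd = 88.22, S_ddd = 72.88
Terminal payoffs (K − S): max(-44.27, 0) = 0, max(-21.79, 0) = 0, max(-3.219, 0) = 0, max(12.12, 0) = 12.12
Node uu (S = 112.4): V_uu = 1/1.06·[0.5500·0.0000 + 0.4500·0.0000] = 0.0000
Node ud (S = 92.86): V_ud = 1/1.06·[0.5500·0.0000 + 0.4500·0.0000] = 0.0000
Node dd (S = 76.71): V_dd = 1/1.06·[0.5500·0.0000 + 0.4500·12.1231] = 5.1466
Node u (S = 97.75): V_u = 1/1.06·[0.5500·0.0000 + 0.4500·0.0000] = 0.0000
Node d (S = 80.75): V_d = 1/1.06·[0.5500·0.0000 + 0.4500·5.1466] = 2.1849
Node 0 (S = 85): V_0 = 1/1.06·[0.5500·0.0000 + 0.4500·2.1849] = 0.9275

$0.93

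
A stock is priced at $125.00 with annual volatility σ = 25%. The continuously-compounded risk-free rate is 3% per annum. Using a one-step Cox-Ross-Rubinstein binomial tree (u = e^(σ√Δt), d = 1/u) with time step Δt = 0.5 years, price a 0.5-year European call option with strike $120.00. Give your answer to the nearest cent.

CRR parameters: u = e^(σ√Δt) = e^(0.25·√0.5) = 1.1934, d = 1/u = 0.8380
Per-period rate: rΔt = 0.03·0.5 = 0.015, so R = e^0.015 = 1.0151
Risk-neutral probability p = (e^0.015 − 0.8380)/(1.1934 − 0.8380) = 0.1771/0.3554 = 0.4984
Terminal stock prices: S_u = 149.2, S_d = 104.7
Terminal payoffs (S − K): max(29.17, 0) = 29.17, max(-15.25, 0) = 0
Node 0 (S = 125): V_0 = e^(−0.015)·[0.4984·29.1706 + 0.5016·0.0000] = 14.3235

$14.32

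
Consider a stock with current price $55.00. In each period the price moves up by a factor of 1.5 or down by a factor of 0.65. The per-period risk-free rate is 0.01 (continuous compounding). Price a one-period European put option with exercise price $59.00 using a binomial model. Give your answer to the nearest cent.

Risk-neutral probability p = (e^0.01 − 0.65)/(1.5 − 0.65) = 0.3601/0.8500 = 0.4236
Terminal stock prices: S_u = 82.5, S_d = 35.75
Terminal payoffs (K − S): max(-23.5, 0) = 0, max(23.25, 0) = 23.25
Node 0 (S = 55): V_0 = e^(−0.01)·[0.4236·0.0000 + 0.5764·23.2500] = 13.2682

$13.27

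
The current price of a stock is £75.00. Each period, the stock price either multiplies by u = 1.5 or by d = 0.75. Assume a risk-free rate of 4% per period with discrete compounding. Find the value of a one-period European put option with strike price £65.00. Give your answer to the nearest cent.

Risk-neutral probability p = (1 + 0.04 − 0.75)/(1.5 − 0.75) = 0.2900/0.7500 = 0.3867
Terminal stock prices: S_u = 112.5, S_d = 56.25
Terminal payoffs (K − S): max(-47.5, 0) = 0, max(8.75, 0) = 8.75
Node 0 (S = 75): V_0 = 1/1.04·[0.3867·0.0000 + 0.6133·8.7500] = 5.1603

£5.16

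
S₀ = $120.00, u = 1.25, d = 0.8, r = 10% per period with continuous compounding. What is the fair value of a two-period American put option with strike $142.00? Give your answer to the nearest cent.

$22.00

Risk-neutral probability p = (e^0.1 − 0.8)/(1.25 − 0.8) = 0.3052/0.4500 = 0.6782
Terminal stock prices: S_uu = 187.5, S_ud = 120, S_dd = 76.8
Terminal payoffs (K − S): max(-45.5, 0) = 0, max(22, 0) = 22, max(65.2, 0) = 65.2
Node u (S = 150): continuation = e^(−0.1)·[0.6782·0.0000 + 0.3218·22.0000] = 6.4067; exercise value = 0.0000 ≤ continuation, so V_u = 6.4067
Node d (S = 96): continuation = e^(−0.1)·[0.6782·22.0000 + 0.3218·65.2000] = 32.4869; exercise value = 46.0000 > continuation, so V_d = 46.0000 (exercise)
Node 0 (S = 120): continuation = e^(−0.1)·[0.6782·6.4067 + 0.3218·46.0000] = 17.3272; exercise value = 22.0000 > continuation, so V_0 = 22.0000 (exercise)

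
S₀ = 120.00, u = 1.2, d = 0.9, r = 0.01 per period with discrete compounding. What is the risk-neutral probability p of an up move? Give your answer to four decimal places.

p = 0.3667

Risk-neutral probability p = (1 + 0.01 − 0.9)/(1.2 − 0.9) = 0.1100/0.3000 = 0.3667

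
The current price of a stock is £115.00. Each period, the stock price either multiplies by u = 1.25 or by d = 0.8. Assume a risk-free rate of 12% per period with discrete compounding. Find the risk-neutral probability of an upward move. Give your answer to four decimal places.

Risk-neutral probability p = (1 + 0.12 − 0.8)/(1.25 − 0.8) = 0.3200/0.4500 = 0.7111

p = 0.7111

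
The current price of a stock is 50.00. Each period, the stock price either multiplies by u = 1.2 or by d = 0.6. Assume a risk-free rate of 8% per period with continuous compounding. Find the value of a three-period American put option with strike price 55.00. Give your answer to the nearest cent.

Risk-neutral probability p = (e^0.08 − 0.6)/(1.2 − 0.6) = 0.4833/0.6000 = 0.8055
Terminal stock prices: S_uuu = 86.4, S_uud = 43.2, S_udd = 21.6, S_ddd = 10.8
Terminal payoffs (K − S): max(-31.4, 0) = 0, max(11.8, 0) = 11.8, max(33.4, 0) = 33.4, max(44.2, 0) = 44.2
Node uu (S = 72): continuation = e^(−0.08)·[0.8055·0.0000 + 0.1945·11.8000] = 2.1189; exercise value = 0.0000 ≤ continuation, so V_uu = 2.1189
Node ud (S = 36): continuation = e^(−0.08)·[0.8055·11.8000 + 0.1945·33.4000] = 14.7714; exercise value = 19.0000 > continuation, so V_ud = 19.0000 (exercise)
Node dd (S = 18): continuation = e^(−0.08)·[0.8055·33.4000 + 0.1945·44.2000] = 32.7714; exercise value = 37.0000 > continuation, so V_dd = 37.0000 (exercise)
Node u (S = 60): continuation = e^(−0.08)·[0.8055·2.1189 + 0.1945·19.0000] = 4.9872; exercise value = 0.0000 ≤ continuation, so V_u = 4.9872
Node d (S = 30): continuation = e^(−0.08)·[0.8055·19.0000 + 0.1945·37.0000] = 20.7714; exercise value = 25.0000 > continuation, so V_d = 25.0000 (exercise)
Node 0 (S = 50): continuation = e^(−0.08)·[0.8055·4.9872 + 0.1945·25.0000] = 8.1974; exercise value = 5.0000 ≤ continuation, so V_0 = 8.1974

8.20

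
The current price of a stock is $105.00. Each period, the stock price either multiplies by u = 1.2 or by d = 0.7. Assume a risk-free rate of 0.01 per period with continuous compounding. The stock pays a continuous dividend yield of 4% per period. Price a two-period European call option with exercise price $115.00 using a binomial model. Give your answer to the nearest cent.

Per-period risk-free factor R = e^0.01 = 1.0101; dividend-adjusted growth = e^(0.01−0.04) = 0.9704.
Risk-neutral probability p = (0.9704 − 0.7)/(1.2 − 0.7) = 0.2704/0.5000 = 0.5409
Terminal stock prices: S_uu = 151.2, S_ud = 88.2, S_dd = 51.45
Terminal payoffs (S − K): max(36.2, 0) = 36.2, max(-26.8, 0) = 0, max(-63.55, 0) = 0
Node u (S = 126): V_u = e^(−0.01)·[0.5409·36.2000 + 0.4591·0.0000] = 19.3854
Node d (S = 73.5): V_d = e^(−0.01)·[0.5409·0.0000 + 0.4591·0.0000] = 0.0000
Node 0 (S = 105): V_0 = e^(−0.01)·[0.5409·19.3854 + 0.4591·0.0000] = 10.3811

$10.38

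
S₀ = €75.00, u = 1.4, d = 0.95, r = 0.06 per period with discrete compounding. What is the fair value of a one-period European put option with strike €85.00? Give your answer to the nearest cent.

Risk-neutral probability p = (1 + 0.06 − 0.95)/(1.4 − 0.95) = 0.1100/0.4500 = 0.2444
Terminal stock prices: S_u = 105, S_d = 71.25
Terminal payoffs (K − S): max(-20, 0) = 0, max(13.75, 0) = 13.75
Node 0 (S = 75): V_0 = 1/1.06·[0.2444·0.0000 + 0.7556·13.7500] = 9.8008

€9.80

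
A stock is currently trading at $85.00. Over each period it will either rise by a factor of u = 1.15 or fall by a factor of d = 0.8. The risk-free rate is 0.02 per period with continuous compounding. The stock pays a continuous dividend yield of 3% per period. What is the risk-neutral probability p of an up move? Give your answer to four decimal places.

Per-period risk-free factor R = e^0.02 = 1.0202; dividend-adjusted growth = e^(0.02−0.03) = 0.9900.
Risk-neutral probability p = (0.9900 − 0.8)/(1.15 − 0.8) = 0.1900/0.3500 = 0.5430

p = 0.5430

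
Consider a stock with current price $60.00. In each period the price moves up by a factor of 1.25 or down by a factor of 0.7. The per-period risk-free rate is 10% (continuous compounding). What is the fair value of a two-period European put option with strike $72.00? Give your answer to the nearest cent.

Risk-neutral probability p = (e^0.1 − 0.7)/(1.25 − 0.7) = 0.4052/0.5500 = 0.7367
Terminal stock prices: S_uu = 93.75, S_ud = 52.5, S_dd = 29.4
Terminal payoffs (K − S): max(-21.75, 0) = 0, max(19.5, 0) = 19.5, max(42.6, 0) = 42.6
Node u (S = 75): V_u = e^(−0.1)·[0.7367·0.0000 + 0.2633·19.5000] = 4.6462
Node d (S = 42): V_d = e^(−0.1)·[0.7367·19.5000 + 0.2633·42.6000] = 23.1483
Node 0 (S = 60): V_0 = e^(−0.1)·[0.7367·4.6462 + 0.2633·23.1483] = 8.6125

$8.61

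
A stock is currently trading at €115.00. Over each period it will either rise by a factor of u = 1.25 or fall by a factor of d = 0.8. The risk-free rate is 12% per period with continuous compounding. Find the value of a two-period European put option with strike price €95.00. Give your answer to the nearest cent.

Risk-neutral probability p = (e^0.12 − 0.8)/(1.25 − 0.8) = 0.3275/0.4500 = 0.7278
Terminal stock prices: S_uu = 179.7, S_ud = 115, S_dd = 73.6
Terminal payoffs (K − S): max(-84.69, 0) = 0, max(-20, 0) = 0, max(21.4, 0) = 21.4
Node u (S = 143.8): V_u = e^(−0.12)·[0.7278·0.0000 + 0.2722·0.0000] = 0.0000
Node d (S = 92): V_d = e^(−0.12)·[0.7278·0.0000 + 0.2722·21.4000] = 5.1669
Node 0 (S = 115): V_0 = e^(−0.12)·[0.7278·0.0000 + 0.2722·5.1669] = 1.2475

€1.25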